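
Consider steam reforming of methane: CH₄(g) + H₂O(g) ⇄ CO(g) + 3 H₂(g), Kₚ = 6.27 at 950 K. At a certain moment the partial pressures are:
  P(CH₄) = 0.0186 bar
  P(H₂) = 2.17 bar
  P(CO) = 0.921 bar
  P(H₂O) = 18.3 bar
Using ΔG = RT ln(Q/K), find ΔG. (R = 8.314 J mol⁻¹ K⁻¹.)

ΔG = 11.7 kJ/mol

Qₚ = P(CO)·P(H₂)³ / (P(CH₄)·P(H₂O)) = (0.921)·(2.17)³ / ((0.0186)·(18.3)) = 27.6
ΔG = RT ln(Qₚ/Kₚ) = (8.314 J mol⁻¹ K⁻¹)(950 K) × ln(27.6/6.27)
   = (7.898 kJ/mol)(1.482) = 11.7 kJ/mol
ΔG > 0, so the forward reaction is non-spontaneous (proceeds in reverse).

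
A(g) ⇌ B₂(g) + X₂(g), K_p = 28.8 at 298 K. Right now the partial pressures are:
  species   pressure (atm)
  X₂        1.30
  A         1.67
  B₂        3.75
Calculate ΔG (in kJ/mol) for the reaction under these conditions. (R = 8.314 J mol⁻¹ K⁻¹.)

ΔG = -5.67 kJ/mol

Q_p = P(B₂)·P(X₂) / P(A) = (3.75)·(1.30) / (1.67) = 2.92
ΔG = RT ln(Q_p/K_p) = (8.314 J mol⁻¹ K⁻¹)(298 K) × ln(2.92/28.8)
   = (2.478 kJ/mol)(-2.289) = -5.67 kJ/mol
ΔG < 0, so the forward reaction is spontaneous (proceeds forward).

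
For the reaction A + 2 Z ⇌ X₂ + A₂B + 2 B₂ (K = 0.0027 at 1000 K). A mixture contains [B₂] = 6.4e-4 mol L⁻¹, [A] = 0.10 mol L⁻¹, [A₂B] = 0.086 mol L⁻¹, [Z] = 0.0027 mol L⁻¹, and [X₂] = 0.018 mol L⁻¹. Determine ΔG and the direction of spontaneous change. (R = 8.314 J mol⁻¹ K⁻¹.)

Q = [X₂]·[A₂B]·[B₂]² / ([A]·[Z]²) = (0.018)·(0.086)·(6.4e-4)² / ((0.10)·(0.0027)²) = 8.70e-4
ΔG = RT ln(Q/K) = (8.314 J mol⁻¹ K⁻¹)(1000 K) × ln(8.70e-4/0.0027)
   = (8.314 kJ/mol)(-1.133) = -9.42 kJ/mol
ΔG < 0, so the forward reaction is spontaneous (proceeds forward).

ΔG = -9.42 kJ/mol; the forward reaction is spontaneous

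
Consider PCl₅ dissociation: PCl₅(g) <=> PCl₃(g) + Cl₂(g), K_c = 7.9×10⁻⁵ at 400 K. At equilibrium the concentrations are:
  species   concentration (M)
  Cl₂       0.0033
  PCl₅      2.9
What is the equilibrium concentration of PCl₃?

[PCl₃] = 0.069 M

At equilibrium, K_c = [PCl₃]·[Cl₂] / [PCl₅] = 7.9×10⁻⁵.
([PCl₃])·(0.0033) / (2.9) = 7.9×10⁻⁵
[PCl₃] = 0.0694 = 0.069 M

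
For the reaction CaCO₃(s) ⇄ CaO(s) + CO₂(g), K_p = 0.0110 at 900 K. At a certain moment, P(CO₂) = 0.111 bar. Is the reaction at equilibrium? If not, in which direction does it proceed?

to the left

(CaCO₃, CaO are pure solids — omitted from Q_p.)
Q_p = P(CO₂) = 0.111
Q_p = 0.111 > K_p = 0.0110, so the reverse reaction proceeds.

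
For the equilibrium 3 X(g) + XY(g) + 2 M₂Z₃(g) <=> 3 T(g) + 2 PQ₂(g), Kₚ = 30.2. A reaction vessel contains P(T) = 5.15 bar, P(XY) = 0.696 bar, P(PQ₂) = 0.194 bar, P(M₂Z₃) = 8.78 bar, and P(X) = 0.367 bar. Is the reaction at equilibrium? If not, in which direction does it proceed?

Qₚ = P(T)³·P(PQ₂)² / (P(X)³·P(XY)·P(M₂Z₃)²) = (5.15)³·(0.194)² / ((0.367)³·(0.696)·(8.78)²) = 1.94
Qₚ = 1.94 < Kₚ = 30.2, so the forward reaction proceeds.

in the forward direction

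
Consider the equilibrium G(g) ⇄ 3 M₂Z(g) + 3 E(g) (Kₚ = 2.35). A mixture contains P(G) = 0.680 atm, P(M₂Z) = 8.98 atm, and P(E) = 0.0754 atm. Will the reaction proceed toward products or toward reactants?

Qₚ = P(M₂Z)³·P(E)³ / P(G) = (8.98)³·(0.0754)³ / (0.680) = 0.456
Qₚ = 0.456 < Kₚ = 2.35, so the forward reaction proceeds.

toward products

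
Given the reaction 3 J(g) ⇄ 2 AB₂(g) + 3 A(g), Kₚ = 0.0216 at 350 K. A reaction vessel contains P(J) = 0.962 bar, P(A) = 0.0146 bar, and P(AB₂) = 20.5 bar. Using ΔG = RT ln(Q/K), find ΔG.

Qₚ = P(AB₂)²·P(A)³ / P(J)³ = (20.5)²·(0.0146)³ / (0.962)³ = 0.00147
ΔG = RT ln(Qₚ/Kₚ) = (8.314 J mol⁻¹ K⁻¹)(350 K) × ln(0.00147/0.0216)
   = (2.910 kJ/mol)(-2.687) = -7.82 kJ/mol
ΔG < 0, so the forward reaction is spontaneous (proceeds forward).

ΔG = -7.82 kJ/mol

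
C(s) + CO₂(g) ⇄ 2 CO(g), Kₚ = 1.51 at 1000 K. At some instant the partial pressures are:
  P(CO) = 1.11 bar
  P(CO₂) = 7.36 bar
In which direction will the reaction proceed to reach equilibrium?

forward (toward products)

(C is a pure solid — omitted from Qₚ.)
Qₚ = P(CO)² / P(CO₂) = (1.11)² / (7.36) = 0.167
Qₚ = 0.167 < Kₚ = 1.51, so the forward reaction proceeds.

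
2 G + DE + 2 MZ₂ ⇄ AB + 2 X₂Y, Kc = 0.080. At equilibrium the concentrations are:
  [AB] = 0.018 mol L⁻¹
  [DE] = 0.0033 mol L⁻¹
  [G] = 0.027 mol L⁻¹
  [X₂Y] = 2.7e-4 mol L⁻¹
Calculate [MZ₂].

At equilibrium, Kc = [AB]·[X₂Y]² / ([G]²·[DE]·[MZ₂]²) = 0.080.
(0.018)·(2.7e-4)² / ((0.027)²·(0.0033)·([MZ₂])²) = 0.080
[MZ₂]² = 0.00682 ⇒ [MZ₂] = 0.083 mol L⁻¹

[MZ₂] = 0.083 mol L⁻¹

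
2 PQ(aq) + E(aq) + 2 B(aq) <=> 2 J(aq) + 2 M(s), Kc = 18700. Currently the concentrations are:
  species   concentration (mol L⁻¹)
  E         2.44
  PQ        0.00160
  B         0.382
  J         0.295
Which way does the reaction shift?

(M is a pure solid — omitted from Qc.)
Qc = [J]² / ([PQ]²·[E]·[B]²) = (0.295)² / ((0.00160)²·(2.44)·(0.382)²) = 95500
Qc = 95500 > Kc = 18700, so the reverse reaction proceeds.

reverse (toward reactants)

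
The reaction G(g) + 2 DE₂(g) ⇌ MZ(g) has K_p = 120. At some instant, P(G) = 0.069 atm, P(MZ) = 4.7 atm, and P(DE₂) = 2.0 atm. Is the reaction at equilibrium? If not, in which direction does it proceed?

to the right

Q_p = P(MZ) / (P(G)·P(DE₂)²) = (4.7) / ((0.069)·(2.0)²) = 17
Q_p = 17 < K_p = 120, so the forward reaction proceeds.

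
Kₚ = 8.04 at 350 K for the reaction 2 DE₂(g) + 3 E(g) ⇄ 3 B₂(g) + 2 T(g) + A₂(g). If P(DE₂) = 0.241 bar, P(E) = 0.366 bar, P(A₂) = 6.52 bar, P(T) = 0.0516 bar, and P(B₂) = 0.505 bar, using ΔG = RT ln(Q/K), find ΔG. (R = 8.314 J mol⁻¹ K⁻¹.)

ΔG = -6.77 kJ/mol

Qₚ = P(B₂)³·P(T)²·P(A₂) / (P(DE₂)²·P(E)³) = (0.505)³·(0.0516)²·(6.52) / ((0.241)²·(0.366)³) = 0.785
ΔG = RT ln(Qₚ/Kₚ) = (8.314 J mol⁻¹ K⁻¹)(350 K) × ln(0.785/8.04)
   = (2.910 kJ/mol)(-2.327) = -6.77 kJ/mol
ΔG < 0, so the forward reaction is spontaneous (proceeds forward).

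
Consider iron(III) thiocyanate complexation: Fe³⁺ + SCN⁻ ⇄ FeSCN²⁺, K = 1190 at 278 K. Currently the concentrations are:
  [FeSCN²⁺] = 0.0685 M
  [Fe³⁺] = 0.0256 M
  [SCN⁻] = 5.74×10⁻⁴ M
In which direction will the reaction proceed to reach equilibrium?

in the reverse direction

Q = [FeSCN²⁺] / ([Fe³⁺]·[SCN⁻]) = (0.0685) / ((0.0256)·(5.74×10⁻⁴)) = 4660
Q = 4660 > K = 1190, so the reverse reaction proceeds.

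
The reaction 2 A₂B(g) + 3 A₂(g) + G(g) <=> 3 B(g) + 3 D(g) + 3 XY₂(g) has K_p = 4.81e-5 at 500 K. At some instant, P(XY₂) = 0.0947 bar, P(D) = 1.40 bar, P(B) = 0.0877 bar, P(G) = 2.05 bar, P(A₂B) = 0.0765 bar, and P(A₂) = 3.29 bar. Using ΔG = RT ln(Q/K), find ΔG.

ΔG = -10.7 kJ/mol

Q_p = P(B)³·P(D)³·P(XY₂)³ / (P(A₂B)²·P(A₂)³·P(G)) = (0.0877)³·(1.40)³·(0.0947)³ / ((0.0765)²·(3.29)³·(2.05)) = 3.68e-6
ΔG = RT ln(Q_p/K_p) = (8.314 J mol⁻¹ K⁻¹)(500 K) × ln(3.68e-6/4.81e-5)
   = (4.157 kJ/mol)(-2.570) = -10.7 kJ/mol
ΔG < 0, so the forward reaction is spontaneous (proceeds forward).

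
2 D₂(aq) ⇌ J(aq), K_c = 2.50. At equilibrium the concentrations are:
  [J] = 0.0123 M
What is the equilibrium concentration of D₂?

[D₂] = 0.0701 M

At equilibrium, K_c = [J] / [D₂]² = 2.50.
(0.0123) / ([D₂])² = 2.50
[D₂]² = 0.00492 ⇒ [D₂] = 0.0701 M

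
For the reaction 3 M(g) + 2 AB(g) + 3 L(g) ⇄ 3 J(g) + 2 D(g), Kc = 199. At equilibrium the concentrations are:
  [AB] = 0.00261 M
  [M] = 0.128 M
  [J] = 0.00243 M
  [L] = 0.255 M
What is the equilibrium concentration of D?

At equilibrium, Kc = [J]³·[D]² / ([M]³·[AB]²·[L]³) = 199.
(0.00243)³·([D])² / ((0.128)³·(0.00261)²·(0.255)³) = 199
[D]² = 3.29 ⇒ [D] = 1.81 M

[D] = 1.81 M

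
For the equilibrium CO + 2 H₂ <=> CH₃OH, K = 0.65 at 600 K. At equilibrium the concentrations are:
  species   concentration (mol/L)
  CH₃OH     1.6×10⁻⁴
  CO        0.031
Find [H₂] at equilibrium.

[H₂] = 0.089 mol/L

At equilibrium, K = [CH₃OH] / ([CO]·[H₂]²) = 0.65.
(1.6×10⁻⁴) / ((0.031)·([H₂])²) = 0.65
[H₂]² = 0.00794 ⇒ [H₂] = 0.089 mol/L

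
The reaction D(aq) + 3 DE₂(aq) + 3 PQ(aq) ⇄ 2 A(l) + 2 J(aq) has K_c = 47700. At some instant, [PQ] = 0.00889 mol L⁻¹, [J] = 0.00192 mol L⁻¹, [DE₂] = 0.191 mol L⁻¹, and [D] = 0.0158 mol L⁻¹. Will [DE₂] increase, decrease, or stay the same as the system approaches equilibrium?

(A is a pure liquid — omitted from Q_c.)
Q_c = [J]² / ([D]·[DE₂]³·[PQ]³) = (0.00192)² / ((0.0158)·(0.191)³·(0.00889)³) = 47700
Q_c = 47700 = K_c; the system is at equilibrium.

stay the same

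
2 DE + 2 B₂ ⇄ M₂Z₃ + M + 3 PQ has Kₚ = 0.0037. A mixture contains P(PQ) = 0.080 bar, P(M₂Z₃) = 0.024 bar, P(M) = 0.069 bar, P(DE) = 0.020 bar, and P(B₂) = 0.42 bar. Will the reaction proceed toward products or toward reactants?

Qₚ = P(M₂Z₃)·P(M)·P(PQ)³ / (P(DE)²·P(B₂)²) = (0.024)·(0.069)·(0.080)³ / ((0.020)²·(0.42)²) = 0.012
Qₚ = 0.012 > Kₚ = 0.0037, so the reverse reaction proceeds.

in the reverse direction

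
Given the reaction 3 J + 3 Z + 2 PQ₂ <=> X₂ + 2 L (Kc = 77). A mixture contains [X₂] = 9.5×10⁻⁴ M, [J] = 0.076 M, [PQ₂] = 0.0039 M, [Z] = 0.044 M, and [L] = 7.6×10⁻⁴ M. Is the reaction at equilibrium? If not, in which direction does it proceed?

toward reactants

Qc = [X₂]·[L]² / ([J]³·[Z]³·[PQ₂]²) = (9.5×10⁻⁴)·(7.6×10⁻⁴)² / ((0.076)³·(0.044)³·(0.0039)²) = 960
Qc = 960 > Kc = 77, so the reverse reaction proceeds.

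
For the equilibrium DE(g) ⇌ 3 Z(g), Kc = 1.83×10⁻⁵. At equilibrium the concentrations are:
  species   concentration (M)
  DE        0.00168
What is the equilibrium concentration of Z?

At equilibrium, Kc = [Z]³ / [DE] = 1.83×10⁻⁵.
([Z])³ / (0.00168) = 1.83×10⁻⁵
[Z]³ = 3.07×10⁻⁸ ⇒ [Z] = 0.00313 M

[Z] = 0.00313 M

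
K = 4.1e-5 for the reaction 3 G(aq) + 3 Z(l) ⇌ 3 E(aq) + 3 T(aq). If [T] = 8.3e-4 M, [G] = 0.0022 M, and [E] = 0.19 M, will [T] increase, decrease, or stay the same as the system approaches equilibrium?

(Z is a pure liquid — omitted from Q.)
Q = [E]³·[T]³ / [G]³ = (0.19)³·(8.3e-4)³ / (0.0022)³ = 3.7e-4
Q = 3.7e-4 > K = 4.1e-5: net reverse reaction.
T is a product, so it decreases.

decrease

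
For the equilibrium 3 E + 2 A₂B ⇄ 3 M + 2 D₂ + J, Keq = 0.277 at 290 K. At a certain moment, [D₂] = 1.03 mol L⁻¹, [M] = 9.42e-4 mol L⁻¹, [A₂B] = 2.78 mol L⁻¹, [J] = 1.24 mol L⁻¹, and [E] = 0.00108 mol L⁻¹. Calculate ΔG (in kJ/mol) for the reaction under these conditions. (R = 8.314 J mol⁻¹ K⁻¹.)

Q = [M]³·[D₂]²·[J] / ([E]³·[A₂B]²) = (9.42e-4)³·(1.03)²·(1.24) / ((0.00108)³·(2.78)²) = 0.113
ΔG = RT ln(Q/Keq) = (8.314 J mol⁻¹ K⁻¹)(290 K) × ln(0.113/0.277)
   = (2.411 kJ/mol)(-0.8966) = -2.16 kJ/mol
ΔG < 0, so the forward reaction is spontaneous (proceeds forward).

ΔG = -2.16 kJ/mol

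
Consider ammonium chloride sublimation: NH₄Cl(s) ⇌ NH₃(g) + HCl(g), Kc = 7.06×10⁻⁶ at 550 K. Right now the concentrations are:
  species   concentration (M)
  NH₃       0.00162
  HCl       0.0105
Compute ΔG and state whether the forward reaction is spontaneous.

ΔG = 4.02 kJ/mol; the forward reaction is non-spontaneous

(NH₄Cl is a pure solid — omitted from Qc.)
Qc = [NH₃]·[HCl] = (0.00162)·(0.0105) = 1.70×10⁻⁵
ΔG = RT ln(Qc/Kc) = (8.314 J mol⁻¹ K⁻¹)(550 K) × ln(1.70×10⁻⁵/7.06×10⁻⁶)
   = (4.573 kJ/mol)(0.8788) = 4.02 kJ/mol
ΔG > 0, so the forward reaction is non-spontaneous (proceeds in reverse).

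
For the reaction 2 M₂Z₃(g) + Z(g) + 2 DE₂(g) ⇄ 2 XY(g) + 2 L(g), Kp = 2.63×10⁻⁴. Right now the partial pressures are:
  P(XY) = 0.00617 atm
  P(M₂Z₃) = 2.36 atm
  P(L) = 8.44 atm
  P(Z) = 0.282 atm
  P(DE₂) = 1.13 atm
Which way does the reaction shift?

toward reactants

Qp = P(XY)²·P(L)² / (P(M₂Z₃)²·P(Z)·P(DE₂)²) = (0.00617)²·(8.44)² / ((2.36)²·(0.282)·(1.13)²) = 0.00135
Qp = 0.00135 > Kp = 2.63×10⁻⁴, so the reverse reaction proceeds.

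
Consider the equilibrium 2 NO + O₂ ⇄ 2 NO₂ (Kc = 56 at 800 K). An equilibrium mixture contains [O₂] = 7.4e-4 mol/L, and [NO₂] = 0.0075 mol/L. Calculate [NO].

At equilibrium, Kc = [NO₂]² / ([NO]²·[O₂]) = 56.
(0.0075)² / (([NO])²·(7.4e-4)) = 56
[NO]² = 0.00136 ⇒ [NO] = 0.037 mol/L

[NO] = 0.037 mol/L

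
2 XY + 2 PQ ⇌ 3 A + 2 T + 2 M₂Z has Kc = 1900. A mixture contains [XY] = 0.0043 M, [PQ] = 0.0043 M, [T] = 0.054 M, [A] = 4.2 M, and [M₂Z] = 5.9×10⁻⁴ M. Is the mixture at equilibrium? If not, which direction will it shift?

no; Q < K, reaction proceeds forward

Qc = [A]³·[T]²·[M₂Z]² / ([XY]²·[PQ]²) = (4.2)³·(0.054)²·(5.9×10⁻⁴)² / ((0.0043)²·(0.0043)²) = 220
Qc = 220 < Kc = 1900: net forward reaction.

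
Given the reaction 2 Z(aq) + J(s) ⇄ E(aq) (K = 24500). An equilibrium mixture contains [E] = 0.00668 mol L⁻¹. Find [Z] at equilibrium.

[Z] = 5.22×10⁻⁴ mol L⁻¹

(J is a pure solid — omitted from K.)
At equilibrium, K = [E] / [Z]² = 24500.
(0.00668) / ([Z])² = 24500
[Z]² = 2.73×10⁻⁷ ⇒ [Z] = 5.22×10⁻⁴ mol L⁻¹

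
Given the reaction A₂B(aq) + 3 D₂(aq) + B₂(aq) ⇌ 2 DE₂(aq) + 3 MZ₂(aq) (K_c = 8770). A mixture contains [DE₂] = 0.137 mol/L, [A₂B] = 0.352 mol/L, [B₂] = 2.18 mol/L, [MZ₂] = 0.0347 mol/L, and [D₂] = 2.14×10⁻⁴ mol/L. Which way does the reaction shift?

Q_c = [DE₂]²·[MZ₂]³ / ([A₂B]·[D₂]³·[B₂]) = (0.137)²·(0.0347)³ / ((0.352)·(2.14×10⁻⁴)³·(2.18)) = 1.04×10⁵
Q_c = 1.04×10⁵ > K_c = 8770, so the reverse reaction proceeds.

toward reactants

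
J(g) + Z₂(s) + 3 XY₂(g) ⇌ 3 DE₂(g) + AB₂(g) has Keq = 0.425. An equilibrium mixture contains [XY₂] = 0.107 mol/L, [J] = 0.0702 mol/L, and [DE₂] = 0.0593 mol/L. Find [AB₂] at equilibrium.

[AB₂] = 0.175 mol/L

(Z₂ is a pure solid — omitted from Keq.)
At equilibrium, Keq = [DE₂]³·[AB₂] / ([J]·[XY₂]³) = 0.425.
(0.0593)³·([AB₂]) / ((0.0702)·(0.107)³) = 0.425
[AB₂] = 0.175 mol/L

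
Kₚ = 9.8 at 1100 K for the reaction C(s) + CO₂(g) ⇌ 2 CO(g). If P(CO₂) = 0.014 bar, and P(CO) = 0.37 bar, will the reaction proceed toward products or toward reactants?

(C is a pure solid — omitted from Qₚ.)
Qₚ = P(CO)² / P(CO₂) = (0.37)² / (0.014) = 9.8
Qₚ = 9.8 = Kₚ, so the system is already at equilibrium.

neither direction; the system is at equilibrium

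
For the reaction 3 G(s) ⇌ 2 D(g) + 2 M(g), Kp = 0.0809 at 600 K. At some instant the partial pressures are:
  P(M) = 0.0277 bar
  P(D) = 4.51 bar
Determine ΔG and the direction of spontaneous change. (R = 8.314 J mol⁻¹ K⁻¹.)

(G is a pure solid — omitted from Qp.)
Qp = P(D)²·P(M)² = (4.51)²·(0.0277)² = 0.0156
ΔG = RT ln(Qp/Kp) = (8.314 J mol⁻¹ K⁻¹)(600 K) × ln(0.0156/0.0809)
   = (4.988 kJ/mol)(-1.646) = -8.21 kJ/mol
ΔG < 0, so the forward reaction is spontaneous (proceeds forward).

ΔG = -8.21 kJ/mol; the forward reaction is spontaneous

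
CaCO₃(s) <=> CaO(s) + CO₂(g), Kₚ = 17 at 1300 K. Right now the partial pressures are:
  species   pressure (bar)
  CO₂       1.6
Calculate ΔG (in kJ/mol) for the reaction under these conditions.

(CaCO₃, CaO are pure solids — omitted from Qₚ.)
Qₚ = P(CO₂) = 1.60
ΔG = RT ln(Qₚ/Kₚ) = (8.314 J mol⁻¹ K⁻¹)(1300 K) × ln(1.60/17)
   = (10.81 kJ/mol)(-2.363) = -25.5 kJ/mol
ΔG < 0, so the forward reaction is spontaneous (proceeds forward).

ΔG = -25.5 kJ/mol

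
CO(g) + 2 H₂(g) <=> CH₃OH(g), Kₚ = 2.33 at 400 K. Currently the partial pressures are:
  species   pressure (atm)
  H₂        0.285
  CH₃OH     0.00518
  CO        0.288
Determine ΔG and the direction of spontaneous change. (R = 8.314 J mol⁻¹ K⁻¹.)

ΔG = -7.83 kJ/mol; the forward reaction is spontaneous

Qₚ = P(CH₃OH) / (P(CO)·P(H₂)²) = (0.00518) / ((0.288)·(0.285)²) = 0.221
ΔG = RT ln(Qₚ/Kₚ) = (8.314 J mol⁻¹ K⁻¹)(400 K) × ln(0.221/2.33)
   = (3.326 kJ/mol)(-2.355) = -7.83 kJ/mol
ΔG < 0, so the forward reaction is spontaneous (proceeds forward).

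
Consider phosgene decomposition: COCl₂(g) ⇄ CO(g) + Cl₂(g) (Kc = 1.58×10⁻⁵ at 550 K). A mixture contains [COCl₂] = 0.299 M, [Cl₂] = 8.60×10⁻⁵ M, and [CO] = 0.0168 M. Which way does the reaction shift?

Qc = [CO]·[Cl₂] / [COCl₂] = (0.0168)·(8.60×10⁻⁵) / (0.299) = 4.83×10⁻⁶
Qc = 4.83×10⁻⁶ < Kc = 1.58×10⁻⁵, so the forward reaction proceeds.

to the right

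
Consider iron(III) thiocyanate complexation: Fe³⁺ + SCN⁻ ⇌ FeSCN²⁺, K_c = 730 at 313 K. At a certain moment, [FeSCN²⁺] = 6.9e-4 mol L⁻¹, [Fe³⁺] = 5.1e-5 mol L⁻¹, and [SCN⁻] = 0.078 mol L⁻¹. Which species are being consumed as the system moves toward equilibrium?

Fe³⁺, SCN⁻ (reactants)

Q_c = [FeSCN²⁺] / ([Fe³⁺]·[SCN⁻]) = (6.9e-4) / ((5.1e-5)·(0.078)) = 170
Q_c = 170 < K_c = 730: net forward reaction.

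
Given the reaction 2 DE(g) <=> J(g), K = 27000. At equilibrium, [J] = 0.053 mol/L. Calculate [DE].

At equilibrium, K = [J] / [DE]² = 27000.
(0.053) / ([DE])² = 27000
[DE]² = 1.96×10⁻⁶ ⇒ [DE] = 0.0014 mol/L

[DE] = 0.0014 mol/L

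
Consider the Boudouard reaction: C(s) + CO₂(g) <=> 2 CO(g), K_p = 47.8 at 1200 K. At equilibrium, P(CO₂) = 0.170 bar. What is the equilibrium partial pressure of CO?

(C is a pure solid — omitted from K_p.)
At equilibrium, K_p = P(CO)² / P(CO₂) = 47.8.
(P(CO))² / (0.170) = 47.8
P(CO)² = 8.13 ⇒ P(CO) = 2.85 bar

P(CO) = 2.85 bar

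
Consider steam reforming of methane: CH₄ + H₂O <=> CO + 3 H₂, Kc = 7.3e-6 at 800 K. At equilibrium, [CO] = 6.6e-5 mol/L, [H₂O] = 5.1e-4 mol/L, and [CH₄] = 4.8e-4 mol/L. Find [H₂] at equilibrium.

At equilibrium, Kc = [CO]·[H₂]³ / ([CH₄]·[H₂O]) = 7.3e-6.
(6.6e-5)·([H₂])³ / ((4.8e-4)·(5.1e-4)) = 7.3e-6
[H₂]³ = 2.71e-8 ⇒ [H₂] = 0.0030 mol/L

[H₂] = 0.0030 mol/L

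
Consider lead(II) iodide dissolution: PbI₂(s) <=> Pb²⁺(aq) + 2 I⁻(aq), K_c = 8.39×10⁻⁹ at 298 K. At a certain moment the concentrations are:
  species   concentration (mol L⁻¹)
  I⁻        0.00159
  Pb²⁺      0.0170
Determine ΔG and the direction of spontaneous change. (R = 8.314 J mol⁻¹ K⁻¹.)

ΔG = 4.05 kJ/mol; the forward reaction is non-spontaneous

(PbI₂ is a pure solid — omitted from Q_c.)
Q_c = [Pb²⁺]·[I⁻]² = (0.0170)·(0.00159)² = 4.30×10⁻⁸
ΔG = RT ln(Q_c/K_c) = (8.314 J mol⁻¹ K⁻¹)(298 K) × ln(4.30×10⁻⁸/8.39×10⁻⁹)
   = (2.478 kJ/mol)(1.634) = 4.05 kJ/mol
ΔG > 0, so the forward reaction is non-spontaneous (proceeds in reverse).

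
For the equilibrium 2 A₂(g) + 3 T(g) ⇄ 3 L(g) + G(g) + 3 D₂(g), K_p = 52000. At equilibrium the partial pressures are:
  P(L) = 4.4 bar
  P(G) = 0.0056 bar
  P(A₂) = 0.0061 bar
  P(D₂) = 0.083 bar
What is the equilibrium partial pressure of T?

P(T) = 0.052 bar

At equilibrium, K_p = P(L)³·P(G)·P(D₂)³ / (P(A₂)²·P(T)³) = 52000.
(4.4)³·(0.0056)·(0.083)³ / ((0.0061)²·(P(T))³) = 52000
P(T)³ = 1.41×10⁻⁴ ⇒ P(T) = 0.052 bar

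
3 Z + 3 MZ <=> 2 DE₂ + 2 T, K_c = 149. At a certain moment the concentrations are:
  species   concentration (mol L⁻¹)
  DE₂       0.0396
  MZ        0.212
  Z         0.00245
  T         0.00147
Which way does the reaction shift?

forward (toward products)

Q_c = [DE₂]²·[T]² / ([Z]³·[MZ]³) = (0.0396)²·(0.00147)² / ((0.00245)³·(0.212)³) = 24.2
Q_c = 24.2 < K_c = 149, so the forward reaction proceeds.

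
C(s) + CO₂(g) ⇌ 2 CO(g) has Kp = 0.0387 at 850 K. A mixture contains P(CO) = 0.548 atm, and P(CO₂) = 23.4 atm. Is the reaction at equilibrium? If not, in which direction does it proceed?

(C is a pure solid — omitted from Qp.)
Qp = P(CO)² / P(CO₂) = (0.548)² / (23.4) = 0.0128
Qp = 0.0128 < Kp = 0.0387, so the forward reaction proceeds.

in the forward direction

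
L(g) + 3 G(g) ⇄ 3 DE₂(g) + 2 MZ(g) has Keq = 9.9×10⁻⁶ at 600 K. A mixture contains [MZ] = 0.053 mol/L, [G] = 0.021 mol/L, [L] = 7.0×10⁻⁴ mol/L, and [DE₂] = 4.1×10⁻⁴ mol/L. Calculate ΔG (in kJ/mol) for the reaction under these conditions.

Q = [DE₂]³·[MZ]² / ([L]·[G]³) = (4.1×10⁻⁴)³·(0.053)² / ((7.0×10⁻⁴)·(0.021)³) = 2.99×10⁻⁵
ΔG = RT ln(Q/Keq) = (8.314 J mol⁻¹ K⁻¹)(600 K) × ln(2.99×10⁻⁵/9.9×10⁻⁶)
   = (4.988 kJ/mol)(1.105) = 5.51 kJ/mol
ΔG > 0, so the forward reaction is non-spontaneous (proceeds in reverse).

ΔG = 5.51 kJ/mol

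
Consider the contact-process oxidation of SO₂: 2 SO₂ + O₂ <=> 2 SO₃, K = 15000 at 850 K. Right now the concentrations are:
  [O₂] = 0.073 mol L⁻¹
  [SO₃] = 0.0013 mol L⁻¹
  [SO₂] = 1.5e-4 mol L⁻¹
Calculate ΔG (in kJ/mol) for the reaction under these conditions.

ΔG = -18.9 kJ/mol

Q = [SO₃]² / ([SO₂]²·[O₂]) = (0.0013)² / ((1.5e-4)²·(0.073)) = 1030
ΔG = RT ln(Q/K) = (8.314 J mol⁻¹ K⁻¹)(850 K) × ln(1030/15000)
   = (7.067 kJ/mol)(-2.678) = -18.9 kJ/mol
ΔG < 0, so the forward reaction is spontaneous (proceeds forward).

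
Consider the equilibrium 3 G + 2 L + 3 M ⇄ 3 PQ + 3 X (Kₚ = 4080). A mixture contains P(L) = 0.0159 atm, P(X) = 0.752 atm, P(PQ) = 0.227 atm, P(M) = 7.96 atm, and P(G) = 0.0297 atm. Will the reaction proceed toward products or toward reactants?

Qₚ = P(PQ)³·P(X)³ / (P(G)³·P(L)²·P(M)³) = (0.227)³·(0.752)³ / ((0.0297)³·(0.0159)²·(7.96)³) = 1490
Qₚ = 1490 < Kₚ = 4080, so the forward reaction proceeds.

forward (toward products)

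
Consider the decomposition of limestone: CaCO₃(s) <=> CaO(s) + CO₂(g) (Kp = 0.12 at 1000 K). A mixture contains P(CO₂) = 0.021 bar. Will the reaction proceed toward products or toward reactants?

(CaCO₃, CaO are pure solids — omitted from Qp.)
Qp = P(CO₂) = 0.021
Qp = 0.021 < Kp = 0.12, so the forward reaction proceeds.

in the forward direction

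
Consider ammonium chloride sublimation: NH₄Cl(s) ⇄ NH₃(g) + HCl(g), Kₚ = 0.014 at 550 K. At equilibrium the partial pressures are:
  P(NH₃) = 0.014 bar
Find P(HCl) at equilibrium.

(NH₄Cl is a pure solid — omitted from Kₚ.)
At equilibrium, Kₚ = P(NH₃)·P(HCl) = 0.014.
(0.014)·(P(HCl)) = 0.014
P(HCl) = 1.00 = 1.0 bar

P(HCl) = 1.0 bar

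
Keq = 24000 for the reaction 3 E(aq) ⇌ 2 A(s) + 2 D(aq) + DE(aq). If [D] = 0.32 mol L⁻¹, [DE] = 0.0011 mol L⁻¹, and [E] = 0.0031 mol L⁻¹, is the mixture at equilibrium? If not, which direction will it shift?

(A is a pure solid — omitted from Q.)
Q = [D]²·[DE] / [E]³ = (0.32)²·(0.0011) / (0.0031)³ = 3800
Q = 3800 < Keq = 24000: net forward reaction.

no; Q < K, reaction proceeds forward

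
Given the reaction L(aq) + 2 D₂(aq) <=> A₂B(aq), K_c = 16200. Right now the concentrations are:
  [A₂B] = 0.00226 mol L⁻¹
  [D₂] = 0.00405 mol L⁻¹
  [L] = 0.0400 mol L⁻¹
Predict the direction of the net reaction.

Q_c = [A₂B] / ([L]·[D₂]²) = (0.00226) / ((0.0400)·(0.00405)²) = 3440
Q_c = 3440 < K_c = 16200, so the forward reaction proceeds.

in the forward direction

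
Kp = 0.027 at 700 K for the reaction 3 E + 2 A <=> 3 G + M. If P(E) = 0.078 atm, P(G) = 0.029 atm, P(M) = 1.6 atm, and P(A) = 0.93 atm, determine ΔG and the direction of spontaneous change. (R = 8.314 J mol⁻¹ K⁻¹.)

Qp = P(G)³·P(M) / (P(E)³·P(A)²) = (0.029)³·(1.6) / ((0.078)³·(0.93)²) = 0.0951
ΔG = RT ln(Qp/Kp) = (8.314 J mol⁻¹ K⁻¹)(700 K) × ln(0.0951/0.027)
   = (5.820 kJ/mol)(1.259) = 7.33 kJ/mol
ΔG > 0, so the forward reaction is non-spontaneous (proceeds in reverse).

ΔG = 7.33 kJ/mol; the forward reaction is non-spontaneous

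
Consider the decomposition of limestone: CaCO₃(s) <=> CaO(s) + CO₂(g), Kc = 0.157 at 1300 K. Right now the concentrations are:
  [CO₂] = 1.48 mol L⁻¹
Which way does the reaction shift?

in the reverse direction

(CaCO₃, CaO are pure solids — omitted from Qc.)
Qc = [CO₂] = 1.48
Qc = 1.48 > Kc = 0.157, so the reverse reaction proceeds.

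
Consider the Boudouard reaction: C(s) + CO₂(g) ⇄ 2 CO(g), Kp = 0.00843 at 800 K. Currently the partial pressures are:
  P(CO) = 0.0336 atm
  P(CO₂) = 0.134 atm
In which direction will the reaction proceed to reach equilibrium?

(C is a pure solid — omitted from Qp.)
Qp = P(CO)² / P(CO₂) = (0.0336)² / (0.134) = 0.00843
Qp = 0.00843 = Kp, so the system is already at equilibrium.

no net change (already at equilibrium)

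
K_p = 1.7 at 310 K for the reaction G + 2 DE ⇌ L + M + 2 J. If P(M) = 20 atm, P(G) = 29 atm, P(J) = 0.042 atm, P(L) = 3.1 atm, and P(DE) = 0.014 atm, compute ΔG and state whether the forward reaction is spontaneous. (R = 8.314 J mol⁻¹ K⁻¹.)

Q_p = P(L)·P(M)·P(J)² / (P(G)·P(DE)²) = (3.1)·(20)·(0.042)² / ((29)·(0.014)²) = 19.2
ΔG = RT ln(Q_p/K_p) = (8.314 J mol⁻¹ K⁻¹)(310 K) × ln(19.2/1.7)
   = (2.577 kJ/mol)(2.424) = 6.25 kJ/mol
ΔG > 0, so the forward reaction is non-spontaneous (proceeds in reverse).

ΔG = 6.25 kJ/mol; the forward reaction is non-spontaneous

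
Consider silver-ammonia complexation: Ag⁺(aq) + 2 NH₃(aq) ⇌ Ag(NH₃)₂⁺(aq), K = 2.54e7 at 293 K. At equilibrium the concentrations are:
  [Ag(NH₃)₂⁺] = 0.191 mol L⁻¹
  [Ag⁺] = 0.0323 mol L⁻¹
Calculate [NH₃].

At equilibrium, K = [Ag(NH₃)₂⁺] / ([Ag⁺]·[NH₃]²) = 2.54e7.
(0.191) / ((0.0323)·([NH₃])²) = 2.54e7
[NH₃]² = 2.33e-7 ⇒ [NH₃] = 4.83e-4 mol L⁻¹

[NH₃] = 4.83e-4 mol L⁻¹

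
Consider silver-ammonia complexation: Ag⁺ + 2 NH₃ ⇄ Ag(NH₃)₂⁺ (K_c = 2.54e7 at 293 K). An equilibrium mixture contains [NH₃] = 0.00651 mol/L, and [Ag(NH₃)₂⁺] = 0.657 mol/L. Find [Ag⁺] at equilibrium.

[Ag⁺] = 6.10e-4 mol/L

At equilibrium, K_c = [Ag(NH₃)₂⁺] / ([Ag⁺]·[NH₃]²) = 2.54e7.
(0.657) / (([Ag⁺])·(0.00651)²) = 2.54e7
[Ag⁺] = 6.10e-4 mol/L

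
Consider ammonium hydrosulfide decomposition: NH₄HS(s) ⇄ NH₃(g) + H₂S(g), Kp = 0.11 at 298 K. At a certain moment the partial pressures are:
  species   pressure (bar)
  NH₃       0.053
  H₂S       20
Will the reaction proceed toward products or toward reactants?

in the reverse direction

(NH₄HS is a pure solid — omitted from Qp.)
Qp = P(NH₃)·P(H₂S) = (0.053)·(20) = 1.1
Qp = 1.1 > Kp = 0.11, so the reverse reaction proceeds.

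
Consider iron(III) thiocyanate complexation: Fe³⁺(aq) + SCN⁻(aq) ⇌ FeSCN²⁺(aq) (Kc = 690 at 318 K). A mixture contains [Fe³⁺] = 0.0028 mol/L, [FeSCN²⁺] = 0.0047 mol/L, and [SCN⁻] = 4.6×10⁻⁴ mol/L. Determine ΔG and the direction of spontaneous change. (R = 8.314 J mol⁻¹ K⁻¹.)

ΔG = 4.40 kJ/mol; the forward reaction is non-spontaneous

Qc = [FeSCN²⁺] / ([Fe³⁺]·[SCN⁻]) = (0.0047) / ((0.0028)·(4.6×10⁻⁴)) = 3650
ΔG = RT ln(Qc/Kc) = (8.314 J mol⁻¹ K⁻¹)(318 K) × ln(3650/690)
   = (2.644 kJ/mol)(1.666) = 4.40 kJ/mol
ΔG > 0, so the forward reaction is non-spontaneous (proceeds in reverse).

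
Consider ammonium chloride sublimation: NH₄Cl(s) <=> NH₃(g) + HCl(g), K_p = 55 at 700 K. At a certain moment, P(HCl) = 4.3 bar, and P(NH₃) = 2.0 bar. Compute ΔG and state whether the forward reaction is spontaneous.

ΔG = -10.8 kJ/mol; the forward reaction is spontaneous

(NH₄Cl is a pure solid — omitted from Q_p.)
Q_p = P(NH₃)·P(HCl) = (2.0)·(4.3) = 8.60
ΔG = RT ln(Q_p/K_p) = (8.314 J mol⁻¹ K⁻¹)(700 K) × ln(8.60/55)
   = (5.820 kJ/mol)(-1.856) = -10.8 kJ/mol
ΔG < 0, so the forward reaction is spontaneous (proceeds forward).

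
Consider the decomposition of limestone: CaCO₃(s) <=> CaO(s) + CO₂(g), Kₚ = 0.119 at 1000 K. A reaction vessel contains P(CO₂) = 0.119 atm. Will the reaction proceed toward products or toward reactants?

no net change (already at equilibrium)

(CaCO₃, CaO are pure solids — omitted from Qₚ.)
Qₚ = P(CO₂) = 0.119
Qₚ = 0.119 = Kₚ, so the system is already at equilibrium.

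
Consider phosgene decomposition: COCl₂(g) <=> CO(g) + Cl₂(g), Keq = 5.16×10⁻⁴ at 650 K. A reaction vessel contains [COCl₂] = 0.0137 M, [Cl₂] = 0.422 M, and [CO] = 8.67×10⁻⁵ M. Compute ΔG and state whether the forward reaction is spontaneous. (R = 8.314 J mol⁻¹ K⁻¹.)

ΔG = 8.88 kJ/mol; the forward reaction is non-spontaneous

Q = [CO]·[Cl₂] / [COCl₂] = (8.67×10⁻⁵)·(0.422) / (0.0137) = 0.00267
ΔG = RT ln(Q/Keq) = (8.314 J mol⁻¹ K⁻¹)(650 K) × ln(0.00267/5.16×10⁻⁴)
   = (5.404 kJ/mol)(1.644) = 8.88 kJ/mol
ΔG > 0, so the forward reaction is non-spontaneous (proceeds in reverse).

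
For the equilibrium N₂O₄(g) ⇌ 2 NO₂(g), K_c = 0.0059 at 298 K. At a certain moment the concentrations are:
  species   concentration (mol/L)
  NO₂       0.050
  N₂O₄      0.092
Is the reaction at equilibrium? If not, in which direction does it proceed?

Q_c = [NO₂]² / [N₂O₄] = (0.050)² / (0.092) = 0.027
Q_c = 0.027 > K_c = 0.0059, so the reverse reaction proceeds.

toward reactants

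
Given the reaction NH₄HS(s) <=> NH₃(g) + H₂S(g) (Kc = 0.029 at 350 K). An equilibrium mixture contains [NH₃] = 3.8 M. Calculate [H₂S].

[H₂S] = 0.0076 M

(NH₄HS is a pure solid — omitted from Kc.)
At equilibrium, Kc = [NH₃]·[H₂S] = 0.029.
(3.8)·([H₂S]) = 0.029
[H₂S] = 0.00763 = 0.0076 M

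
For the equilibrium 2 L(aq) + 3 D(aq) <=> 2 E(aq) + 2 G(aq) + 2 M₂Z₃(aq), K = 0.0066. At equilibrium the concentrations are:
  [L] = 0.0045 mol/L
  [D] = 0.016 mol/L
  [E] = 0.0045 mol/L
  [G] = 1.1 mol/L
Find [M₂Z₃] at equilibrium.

At equilibrium, K = [E]²·[G]²·[M₂Z₃]² / ([L]²·[D]³) = 0.0066.
(0.0045)²·(1.1)²·([M₂Z₃])² / ((0.0045)²·(0.016)³) = 0.0066
[M₂Z₃]² = 2.23×10⁻⁸ ⇒ [M₂Z₃] = 1.5×10⁻⁴ mol/L

[M₂Z₃] = 1.5×10⁻⁴ mol/L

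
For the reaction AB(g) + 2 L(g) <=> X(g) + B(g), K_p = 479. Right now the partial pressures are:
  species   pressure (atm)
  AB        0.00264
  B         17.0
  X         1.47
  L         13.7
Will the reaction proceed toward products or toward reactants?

Q_p = P(X)·P(B) / (P(AB)·P(L)²) = (1.47)·(17.0) / ((0.00264)·(13.7)²) = 50.4
Q_p = 50.4 < K_p = 479, so the forward reaction proceeds.

in the forward direction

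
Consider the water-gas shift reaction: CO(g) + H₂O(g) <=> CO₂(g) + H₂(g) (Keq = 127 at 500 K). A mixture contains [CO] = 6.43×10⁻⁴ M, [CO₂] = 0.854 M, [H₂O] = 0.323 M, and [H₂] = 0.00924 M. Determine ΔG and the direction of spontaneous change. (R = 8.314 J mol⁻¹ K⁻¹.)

ΔG = -5.02 kJ/mol; the forward reaction is spontaneous

Q = [CO₂]·[H₂] / ([CO]·[H₂O]) = (0.854)·(0.00924) / ((6.43×10⁻⁴)·(0.323)) = 38.0
ΔG = RT ln(Q/Keq) = (8.314 J mol⁻¹ K⁻¹)(500 K) × ln(38.0/127)
   = (4.157 kJ/mol)(-1.207) = -5.02 kJ/mol
ΔG < 0, so the forward reaction is spontaneous (proceeds forward).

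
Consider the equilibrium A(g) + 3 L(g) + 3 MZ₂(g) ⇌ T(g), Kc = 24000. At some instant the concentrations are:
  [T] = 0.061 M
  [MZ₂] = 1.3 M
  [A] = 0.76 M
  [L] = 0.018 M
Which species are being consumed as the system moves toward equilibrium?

Qc = [T] / ([A]·[L]³·[MZ₂]³) = (0.061) / ((0.76)·(0.018)³·(1.3)³) = 6300
Qc = 6300 < Kc = 24000: net forward reaction.

A, L, MZ₂ (reactants)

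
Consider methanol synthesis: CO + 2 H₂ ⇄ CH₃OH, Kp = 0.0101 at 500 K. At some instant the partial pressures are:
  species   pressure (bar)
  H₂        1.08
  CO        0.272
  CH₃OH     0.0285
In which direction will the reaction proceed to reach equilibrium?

Qp = P(CH₃OH) / (P(CO)·P(H₂)²) = (0.0285) / ((0.272)·(1.08)²) = 0.0898
Qp = 0.0898 > Kp = 0.0101, so the reverse reaction proceeds.

toward reactants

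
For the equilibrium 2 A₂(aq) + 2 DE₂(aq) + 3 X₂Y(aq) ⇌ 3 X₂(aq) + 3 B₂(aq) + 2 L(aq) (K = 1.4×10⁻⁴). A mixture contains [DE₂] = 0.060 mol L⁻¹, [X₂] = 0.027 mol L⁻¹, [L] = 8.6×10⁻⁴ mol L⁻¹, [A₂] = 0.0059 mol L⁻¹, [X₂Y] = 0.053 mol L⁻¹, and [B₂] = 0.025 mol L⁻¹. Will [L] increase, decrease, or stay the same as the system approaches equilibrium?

Q = [X₂]³·[B₂]³·[L]² / ([A₂]²·[DE₂]²·[X₂Y]³) = (0.027)³·(0.025)³·(8.6×10⁻⁴)² / ((0.0059)²·(0.060)²·(0.053)³) = 1.2×10⁻⁵
Q = 1.2×10⁻⁵ < K = 1.4×10⁻⁴: net forward reaction.
L is a product, so it increases.

increase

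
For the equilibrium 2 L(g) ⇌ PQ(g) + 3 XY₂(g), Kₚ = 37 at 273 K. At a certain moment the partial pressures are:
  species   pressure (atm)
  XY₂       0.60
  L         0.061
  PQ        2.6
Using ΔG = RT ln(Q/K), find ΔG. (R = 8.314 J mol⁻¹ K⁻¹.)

Qₚ = P(PQ)·P(XY₂)³ / P(L)² = (2.6)·(0.60)³ / (0.061)² = 151
ΔG = RT ln(Qₚ/Kₚ) = (8.314 J mol⁻¹ K⁻¹)(273 K) × ln(151/37)
   = (2.270 kJ/mol)(1.406) = 3.19 kJ/mol
ΔG > 0, so the forward reaction is non-spontaneous (proceeds in reverse).

ΔG = 3.19 kJ/mol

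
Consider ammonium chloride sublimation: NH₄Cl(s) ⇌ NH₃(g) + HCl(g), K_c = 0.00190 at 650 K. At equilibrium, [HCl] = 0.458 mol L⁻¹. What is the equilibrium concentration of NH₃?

[NH₃] = 0.00415 mol L⁻¹

(NH₄Cl is a pure solid — omitted from K_c.)
At equilibrium, K_c = [NH₃]·[HCl] = 0.00190.
([NH₃])·(0.458) = 0.00190
[NH₃] = 0.00415 mol L⁻¹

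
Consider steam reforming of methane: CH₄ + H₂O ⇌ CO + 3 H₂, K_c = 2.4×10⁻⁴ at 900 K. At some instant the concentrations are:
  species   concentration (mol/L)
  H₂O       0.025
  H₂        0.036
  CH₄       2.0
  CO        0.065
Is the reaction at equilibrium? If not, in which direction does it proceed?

Q_c = [CO]·[H₂]³ / ([CH₄]·[H₂O]) = (0.065)·(0.036)³ / ((2.0)·(0.025)) = 6.1×10⁻⁵
Q_c = 6.1×10⁻⁵ < K_c = 2.4×10⁻⁴, so the forward reaction proceeds.

toward products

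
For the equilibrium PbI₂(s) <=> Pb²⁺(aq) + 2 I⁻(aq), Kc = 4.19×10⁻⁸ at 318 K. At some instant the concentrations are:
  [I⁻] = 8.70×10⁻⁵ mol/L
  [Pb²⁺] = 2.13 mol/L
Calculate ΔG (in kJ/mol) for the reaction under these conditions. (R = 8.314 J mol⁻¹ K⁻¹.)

ΔG = -2.53 kJ/mol

(PbI₂ is a pure solid — omitted from Qc.)
Qc = [Pb²⁺]·[I⁻]² = (2.13)·(8.70×10⁻⁵)² = 1.61×10⁻⁸
ΔG = RT ln(Qc/Kc) = (8.314 J mol⁻¹ K⁻¹)(318 K) × ln(1.61×10⁻⁸/4.19×10⁻⁸)
   = (2.644 kJ/mol)(-0.9565) = -2.53 kJ/mol
ΔG < 0, so the forward reaction is spontaneous (proceeds forward).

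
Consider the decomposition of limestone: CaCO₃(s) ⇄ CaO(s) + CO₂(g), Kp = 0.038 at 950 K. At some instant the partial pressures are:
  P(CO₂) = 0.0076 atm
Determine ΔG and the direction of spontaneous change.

ΔG = -12.7 kJ/mol; the forward reaction is spontaneous

(CaCO₃, CaO are pure solids — omitted from Qp.)
Qp = P(CO₂) = 0.00760
ΔG = RT ln(Qp/Kp) = (8.314 J mol⁻¹ K⁻¹)(950 K) × ln(0.00760/0.038)
   = (7.898 kJ/mol)(-1.609) = -12.7 kJ/mol
ΔG < 0, so the forward reaction is spontaneous (proceeds forward).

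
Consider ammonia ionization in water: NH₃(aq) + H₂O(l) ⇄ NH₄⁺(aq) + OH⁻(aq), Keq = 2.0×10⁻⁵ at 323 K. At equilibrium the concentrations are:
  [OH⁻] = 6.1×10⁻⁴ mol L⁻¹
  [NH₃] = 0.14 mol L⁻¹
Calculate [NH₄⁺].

[NH₄⁺] = 0.0046 mol L⁻¹

(H₂O is a pure liquid — omitted from Keq.)
At equilibrium, Keq = [NH₄⁺]·[OH⁻] / [NH₃] = 2.0×10⁻⁵.
([NH₄⁺])·(6.1×10⁻⁴) / (0.14) = 2.0×10⁻⁵
[NH₄⁺] = 0.00459 = 0.0046 mol L⁻¹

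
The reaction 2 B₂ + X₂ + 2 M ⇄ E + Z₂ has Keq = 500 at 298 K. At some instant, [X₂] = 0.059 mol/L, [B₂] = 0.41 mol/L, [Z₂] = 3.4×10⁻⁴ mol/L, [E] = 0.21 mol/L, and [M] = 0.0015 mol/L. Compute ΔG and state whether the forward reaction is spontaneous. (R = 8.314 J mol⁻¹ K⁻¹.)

Q = [E]·[Z₂] / ([B₂]²·[X₂]·[M]²) = (0.21)·(3.4×10⁻⁴) / ((0.41)²·(0.059)·(0.0015)²) = 3200
ΔG = RT ln(Q/Keq) = (8.314 J mol⁻¹ K⁻¹)(298 K) × ln(3200/500)
   = (2.478 kJ/mol)(1.856) = 4.60 kJ/mol
ΔG > 0, so the forward reaction is non-spontaneous (proceeds in reverse).

ΔG = 4.60 kJ/mol; the forward reaction is non-spontaneous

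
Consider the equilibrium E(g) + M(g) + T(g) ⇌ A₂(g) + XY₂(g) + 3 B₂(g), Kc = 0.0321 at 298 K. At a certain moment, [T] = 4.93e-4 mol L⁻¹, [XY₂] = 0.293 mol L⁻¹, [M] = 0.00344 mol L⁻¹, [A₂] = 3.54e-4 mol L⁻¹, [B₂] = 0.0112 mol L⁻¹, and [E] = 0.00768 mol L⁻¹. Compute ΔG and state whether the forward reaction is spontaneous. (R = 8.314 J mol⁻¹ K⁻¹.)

ΔG = -2.61 kJ/mol; the forward reaction is spontaneous

Qc = [A₂]·[XY₂]·[B₂]³ / ([E]·[M]·[T]) = (3.54e-4)·(0.293)·(0.0112)³ / ((0.00768)·(0.00344)·(4.93e-4)) = 0.0112
ΔG = RT ln(Qc/Kc) = (8.314 J mol⁻¹ K⁻¹)(298 K) × ln(0.0112/0.0321)
   = (2.478 kJ/mol)(-1.053) = -2.61 kJ/mol
ΔG < 0, so the forward reaction is spontaneous (proceeds forward).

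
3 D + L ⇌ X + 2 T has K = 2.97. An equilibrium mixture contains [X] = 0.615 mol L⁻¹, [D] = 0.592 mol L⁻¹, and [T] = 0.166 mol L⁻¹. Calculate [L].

At equilibrium, K = [X]·[T]² / ([D]³·[L]) = 2.97.
(0.615)·(0.166)² / ((0.592)³·([L])) = 2.97
[L] = 0.0275 mol L⁻¹

[L] = 0.0275 mol L⁻¹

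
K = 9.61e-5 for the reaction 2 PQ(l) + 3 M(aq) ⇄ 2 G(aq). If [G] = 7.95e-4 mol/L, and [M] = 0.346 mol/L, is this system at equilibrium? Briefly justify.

no; Q < K, reaction proceeds forward

(PQ is a pure liquid — omitted from Q.)
Q = [G]² / [M]³ = (7.95e-4)² / (0.346)³ = 1.53e-5
Q = 1.53e-5 < K = 9.61e-5: net forward reaction.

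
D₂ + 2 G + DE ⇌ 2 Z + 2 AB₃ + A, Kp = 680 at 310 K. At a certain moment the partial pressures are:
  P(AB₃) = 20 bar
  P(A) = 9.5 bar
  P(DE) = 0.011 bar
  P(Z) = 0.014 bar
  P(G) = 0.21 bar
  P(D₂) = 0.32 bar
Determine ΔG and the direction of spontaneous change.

ΔG = 5.04 kJ/mol; the forward reaction is non-spontaneous

Qp = P(Z)²·P(AB₃)²·P(A) / (P(D₂)·P(G)²·P(DE)) = (0.014)²·(20)²·(9.5) / ((0.32)·(0.21)²·(0.011)) = 4800
ΔG = RT ln(Qp/Kp) = (8.314 J mol⁻¹ K⁻¹)(310 K) × ln(4800/680)
   = (2.577 kJ/mol)(1.954) = 5.04 kJ/mol
ΔG > 0, so the forward reaction is non-spontaneous (proceeds in reverse).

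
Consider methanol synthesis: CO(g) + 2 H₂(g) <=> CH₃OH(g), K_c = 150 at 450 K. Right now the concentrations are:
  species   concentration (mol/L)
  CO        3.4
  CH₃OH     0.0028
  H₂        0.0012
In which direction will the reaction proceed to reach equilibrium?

toward reactants

Q_c = [CH₃OH] / ([CO]·[H₂]²) = (0.0028) / ((3.4)·(0.0012)²) = 570
Q_c = 570 > K_c = 150, so the reverse reaction proceeds.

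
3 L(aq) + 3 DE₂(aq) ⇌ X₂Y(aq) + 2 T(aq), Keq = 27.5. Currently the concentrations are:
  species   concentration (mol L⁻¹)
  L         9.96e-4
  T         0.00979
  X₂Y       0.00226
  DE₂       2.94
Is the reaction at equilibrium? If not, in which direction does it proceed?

Q = [X₂Y]·[T]² / ([L]³·[DE₂]³) = (0.00226)·(0.00979)² / ((9.96e-4)³·(2.94)³) = 8.63
Q = 8.63 < Keq = 27.5, so the forward reaction proceeds.

to the right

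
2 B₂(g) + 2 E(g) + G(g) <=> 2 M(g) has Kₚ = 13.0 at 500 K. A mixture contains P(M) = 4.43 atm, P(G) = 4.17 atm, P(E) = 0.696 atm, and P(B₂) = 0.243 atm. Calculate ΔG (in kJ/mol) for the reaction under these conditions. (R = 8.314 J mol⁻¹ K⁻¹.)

ΔG = 10.6 kJ/mol

Qₚ = P(M)² / (P(B₂)²·P(E)²·P(G)) = (4.43)² / ((0.243)²·(0.696)²·(4.17)) = 165
ΔG = RT ln(Qₚ/Kₚ) = (8.314 J mol⁻¹ K⁻¹)(500 K) × ln(165/13.0)
   = (4.157 kJ/mol)(2.541) = 10.6 kJ/mol
ΔG > 0, so the forward reaction is non-spontaneous (proceeds in reverse).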